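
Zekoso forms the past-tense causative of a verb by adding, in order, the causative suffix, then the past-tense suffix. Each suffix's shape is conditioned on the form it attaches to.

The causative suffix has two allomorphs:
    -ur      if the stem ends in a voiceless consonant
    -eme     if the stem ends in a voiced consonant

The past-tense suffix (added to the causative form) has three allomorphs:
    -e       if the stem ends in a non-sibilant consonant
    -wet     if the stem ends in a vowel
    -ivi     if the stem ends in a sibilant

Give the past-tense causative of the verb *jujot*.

*jujot*: final consonant = /t/, voiceless → -ur → *jujotur*.
The final sound of the causative form *jujotur* is /r/, which is a non-sibilant consonant, so the past-tense suffix is -e, giving *jujoture*.

jujoture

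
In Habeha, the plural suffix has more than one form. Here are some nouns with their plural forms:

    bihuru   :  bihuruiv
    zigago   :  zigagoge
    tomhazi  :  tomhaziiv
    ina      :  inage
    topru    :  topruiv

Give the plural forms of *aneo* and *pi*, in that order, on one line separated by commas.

aneoge, piiv

The suffix is conditioned by the last vowel: -iv when the last vowel of the stem is a high vowel (*bihuru*, *tomhazi*, *topru*); -ge when the last vowel of the stem is a non-high vowel (*zigago*, *ina*).
*aneo*: last vowel = /o/, a non-high vowel → -ge → *aneoge*.
*pi* — last vowel /i/ (a high vowel) → -iv → *piiv*.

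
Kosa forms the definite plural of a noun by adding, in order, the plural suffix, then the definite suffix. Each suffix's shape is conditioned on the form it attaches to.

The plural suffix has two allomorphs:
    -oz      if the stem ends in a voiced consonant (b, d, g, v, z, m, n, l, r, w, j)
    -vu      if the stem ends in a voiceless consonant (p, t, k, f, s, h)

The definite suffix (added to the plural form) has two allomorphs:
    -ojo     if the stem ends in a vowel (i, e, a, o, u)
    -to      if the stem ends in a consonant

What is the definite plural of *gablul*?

gablulozto

*gablul* — final consonant /l/ (voiced) → -oz → *gabluloz*.
The final sound of the plural form *gabluloz* is /z/, which is a consonant, so the definite suffix is -to, giving *gablulozto*.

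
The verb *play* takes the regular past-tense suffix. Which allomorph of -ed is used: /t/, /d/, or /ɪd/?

/d/

The stem *play* ends in a voiced sound other than /d/.
The -ed suffix is realized as /ɪd/ after /t, d/; as /t/ after other voiceless consonants; and as /d/ after other voiced sounds.
So -ed on *play* is pronounced /d/.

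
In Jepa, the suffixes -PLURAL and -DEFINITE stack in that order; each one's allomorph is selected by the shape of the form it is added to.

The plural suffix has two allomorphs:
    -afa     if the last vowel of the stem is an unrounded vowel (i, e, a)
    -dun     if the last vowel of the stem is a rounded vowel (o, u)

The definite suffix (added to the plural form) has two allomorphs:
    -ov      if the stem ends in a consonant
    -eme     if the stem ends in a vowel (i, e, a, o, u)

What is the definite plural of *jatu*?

jatudunov

The last vowel of *jatu* is /u/, which is a rounded vowel, so the plural suffix is -dun, giving *jatudun*.
The plural form *jatudun* — final sound /n/ (a consonant) → -ov → *jatudunov*.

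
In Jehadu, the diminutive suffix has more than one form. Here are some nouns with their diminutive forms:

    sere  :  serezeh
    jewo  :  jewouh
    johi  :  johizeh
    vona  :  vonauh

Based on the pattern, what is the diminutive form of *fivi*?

The pattern is front/back vowel harmony: -zeh when the last vowel of the stem is a front vowel (*sere*, *johi*); -uh when the last vowel of the stem is a back vowel (*jewo*, *vona*).
Since the last vowel of *fivi* is /i/ (a front vowel), it takes -zeh, giving *fivizeh*.

fivizeh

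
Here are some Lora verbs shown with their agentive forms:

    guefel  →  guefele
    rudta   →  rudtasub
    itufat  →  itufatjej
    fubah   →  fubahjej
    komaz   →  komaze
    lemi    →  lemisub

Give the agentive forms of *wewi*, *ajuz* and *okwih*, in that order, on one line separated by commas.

wewisub, ajuze, okwihjej

The pattern is voicing of the final sound: -jej when the stem ends in a voiceless consonant (*itufat*, *fubah*); -e when the stem ends in a voiced consonant (*guefel*, *komaz*); -sub when the stem ends in a vowel (*rudta*, *lemi*).
*wewi* — final sound /i/ (a vowel) → -sub → *wewisub*.
The final sound of *ajuz* is /z/, which is a voiced consonant, so the suffix is -e, giving *ajuze*.
*okwih* — final sound /h/ (a voiceless consonant) → -jej → *okwihjej*.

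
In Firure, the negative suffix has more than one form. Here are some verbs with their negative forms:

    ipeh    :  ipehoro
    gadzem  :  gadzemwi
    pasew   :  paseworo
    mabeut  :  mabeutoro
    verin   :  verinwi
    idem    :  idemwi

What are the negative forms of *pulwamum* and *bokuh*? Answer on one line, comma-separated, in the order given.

The suffix is conditioned by the final consonant: -wi when the stem ends in a nasal (*gadzem*, *verin*, *idem*); -oro when the stem ends in a non-nasal consonant (*ipeh*, *pasew*, *mabeut*).
Since the final consonant of *pulwamum* is /m/ (a nasal), it takes -wi, giving *pulwamumwi*.
*bokuh* — final consonant /h/ (non-nasal) → -oro → *bokuhoro*.

pulwamumwi, bokuhoro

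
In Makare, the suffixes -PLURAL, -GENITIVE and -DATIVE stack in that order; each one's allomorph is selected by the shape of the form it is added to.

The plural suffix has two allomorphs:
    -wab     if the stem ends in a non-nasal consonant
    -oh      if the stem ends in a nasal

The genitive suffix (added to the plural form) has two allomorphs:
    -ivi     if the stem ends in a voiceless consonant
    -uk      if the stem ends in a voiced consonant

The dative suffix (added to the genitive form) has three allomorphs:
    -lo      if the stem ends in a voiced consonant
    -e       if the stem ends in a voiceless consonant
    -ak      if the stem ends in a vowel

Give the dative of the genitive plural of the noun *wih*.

*wih*: final consonant = /h/, non-nasal → -wab → *wihwab*.
The plural form *wihwab* — final consonant /b/ (voiced) → -uk → *wihwabuk*.
The genitive form *wihwabuk* — final sound /k/ (a voiceless consonant) → -e → *wihwabuke*.

wihwabuke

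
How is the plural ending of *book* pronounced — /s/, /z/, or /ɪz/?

/s/

The stem *book* ends in a voiceless non-sibilant consonant.
The plural suffix surfaces as /ɪz/ after sibilants, /s/ after other voiceless consonants, and /z/ after other voiced sounds.
So the plural -s on *book* is pronounced /s/.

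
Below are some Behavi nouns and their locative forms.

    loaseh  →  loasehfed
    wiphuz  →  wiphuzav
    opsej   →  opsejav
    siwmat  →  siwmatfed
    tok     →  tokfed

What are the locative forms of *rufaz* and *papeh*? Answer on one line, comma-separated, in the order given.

rufazav, papehfed

Looking at the final consonant of each stem: -fed when the stem ends in a voiceless consonant (*loaseh*, *siwmat*, *tok*); -av when the stem ends in a voiced consonant (*wiphuz*, *opsej*).
Since the final consonant of *rufaz* is /z/ (voiced), it takes -av, giving *rufazav*.
*papeh*: final consonant = /h/, voiceless → -fed → *papehfed*.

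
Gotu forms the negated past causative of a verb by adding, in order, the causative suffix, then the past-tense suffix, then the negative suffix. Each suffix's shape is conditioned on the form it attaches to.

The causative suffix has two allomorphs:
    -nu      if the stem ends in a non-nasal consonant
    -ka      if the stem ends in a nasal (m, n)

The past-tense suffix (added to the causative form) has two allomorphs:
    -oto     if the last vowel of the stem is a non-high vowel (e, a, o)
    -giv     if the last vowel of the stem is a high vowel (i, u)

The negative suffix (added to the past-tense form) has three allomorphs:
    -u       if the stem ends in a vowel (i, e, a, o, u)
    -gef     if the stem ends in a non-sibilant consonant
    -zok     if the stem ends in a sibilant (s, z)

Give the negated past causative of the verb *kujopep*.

kujopepnugivgef

Since the final consonant of *kujopep* is /p/ (non-nasal), it takes -nu, giving *kujopepnu*.
The causative form *kujopepnu* — last vowel /u/ (a high vowel) → -giv → *kujopepnugiv*.
The past-tense form *kujopepnugiv* — final sound /v/ (a non-sibilant consonant) → -gef → *kujopepnugivgef*.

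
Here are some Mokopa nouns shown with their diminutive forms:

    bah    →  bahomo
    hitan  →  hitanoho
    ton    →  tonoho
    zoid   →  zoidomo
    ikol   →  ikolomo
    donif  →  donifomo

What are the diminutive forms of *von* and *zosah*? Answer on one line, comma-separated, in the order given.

vonoho, zosahomo

The suffix is conditioned by the final consonant: -oho when the stem ends in a nasal (*hitan*, *ton*); -omo when the stem ends in a non-nasal consonant (*bah*, *zoid*, *ikol*, *donif*).
Since the final consonant of *von* is /n/ (a nasal), it takes -oho, giving *vonoho*.
*zosah*: final consonant = /h/, non-nasal → -omo → *zosahomo*.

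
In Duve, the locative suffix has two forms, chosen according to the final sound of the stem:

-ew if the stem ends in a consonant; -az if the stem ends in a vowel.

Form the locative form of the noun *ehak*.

The final sound of *ehak* is /k/, which is a consonant, so the suffix is -ew, giving *ehakew*.

ehakew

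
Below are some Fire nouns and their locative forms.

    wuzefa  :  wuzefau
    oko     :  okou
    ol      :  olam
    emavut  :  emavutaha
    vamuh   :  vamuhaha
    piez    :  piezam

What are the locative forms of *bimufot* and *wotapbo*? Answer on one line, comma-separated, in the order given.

Looking at the final sound of each stem: -aha when the stem ends in a voiceless consonant (*emavut*, *vamuh*); -am when the stem ends in a voiced consonant (*ol*, *piez*); -u when the stem ends in a vowel (*wuzefa*, *oko*).
Since the final sound of *bimufot* is /t/ (a voiceless consonant), it takes -aha, giving *bimufotaha*.
The final sound of *wotapbo* is /o/, which is a vowel, so the suffix is -u, giving *wotapbou*.

bimufotaha, wotapbou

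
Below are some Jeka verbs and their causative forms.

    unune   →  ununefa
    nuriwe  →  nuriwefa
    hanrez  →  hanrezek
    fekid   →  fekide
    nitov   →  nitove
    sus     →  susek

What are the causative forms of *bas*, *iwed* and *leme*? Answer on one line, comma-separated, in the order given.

basek, iwede, lemefa

Looking at the final sound of each stem: -ek when the stem ends in a sibilant (*hanrez*, *sus*); -e when the stem ends in a non-sibilant consonant (*fekid*, *nitov*); -fa when the stem ends in a vowel (*unune*, *nuriwe*).
Since the final sound of *bas* is /s/ (a sibilant), it takes -ek, giving *basek*.
Since the final sound of *iwed* is /d/ (a non-sibilant consonant), it takes -e, giving *iwede*.
Since the final sound of *leme* is /e/ (a vowel), it takes -fa, giving *lemefa*.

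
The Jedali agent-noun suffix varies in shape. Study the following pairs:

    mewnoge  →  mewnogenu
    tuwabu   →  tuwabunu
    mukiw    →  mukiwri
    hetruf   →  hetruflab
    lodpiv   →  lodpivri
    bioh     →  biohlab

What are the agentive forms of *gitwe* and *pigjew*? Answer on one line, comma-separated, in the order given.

gitwenu, pigjewri

Looking at the final sound of each stem: -lab when the stem ends in a voiceless consonant (*hetruf*, *bioh*); -ri when the stem ends in a voiced consonant (*mukiw*, *lodpiv*); -nu when the stem ends in a vowel (*mewnoge*, *tuwabu*).
*gitwe*: final sound = /e/, a vowel → -nu → *gitwenu*.
*pigjew*: final sound = /w/, a voiced consonant → -ri → *pigjewri*.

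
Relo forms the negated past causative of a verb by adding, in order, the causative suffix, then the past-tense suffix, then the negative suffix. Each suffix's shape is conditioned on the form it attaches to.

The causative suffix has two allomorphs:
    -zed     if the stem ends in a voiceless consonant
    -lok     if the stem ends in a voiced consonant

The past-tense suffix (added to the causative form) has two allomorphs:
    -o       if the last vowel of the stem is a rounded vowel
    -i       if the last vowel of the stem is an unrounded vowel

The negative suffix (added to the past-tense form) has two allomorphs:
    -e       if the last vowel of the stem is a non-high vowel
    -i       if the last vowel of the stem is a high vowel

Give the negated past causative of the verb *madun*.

Since the final consonant of *madun* is /n/ (voiced), it takes -lok, giving *madunlok*.
The causative form *madunlok* — last vowel /o/ (a rounded vowel) → -o → *madunloko*.
The past-tense form *madunloko*: last vowel = /o/, a non-high vowel → -e → *madunlokoe*.

madunlokoe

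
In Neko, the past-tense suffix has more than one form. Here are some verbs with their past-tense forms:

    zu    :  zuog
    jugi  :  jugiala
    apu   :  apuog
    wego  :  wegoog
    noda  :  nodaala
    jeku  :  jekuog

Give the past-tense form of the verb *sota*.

Looking at the last vowel of each stem: -og when the last vowel of the stem is a rounded vowel (*zu*, *apu*, *wego*, *jeku*); -ala when the last vowel of the stem is an unrounded vowel (*jugi*, *noda*).
Since the last vowel of *sota* is /a/ (an unrounded vowel), it takes -ala, giving *sotaala*.

sotaala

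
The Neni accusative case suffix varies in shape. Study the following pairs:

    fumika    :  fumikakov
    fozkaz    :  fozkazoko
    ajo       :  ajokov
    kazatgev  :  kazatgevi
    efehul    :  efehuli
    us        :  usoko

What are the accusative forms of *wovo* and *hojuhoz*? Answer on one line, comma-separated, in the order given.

wovokov, hojuhozoko

The suffix is conditioned by the final sound: -oko when the stem ends in a sibilant (*fozkaz*, *us*); -i when the stem ends in a non-sibilant consonant (*kazatgev*, *efehul*); -kov when the stem ends in a vowel (*fumika*, *ajo*).
*wovo* — final sound /o/ (a vowel) → -kov → *wovokov*.
*hojuhoz*: final sound = /z/, a sibilant → -oko → *hojuhozoko*.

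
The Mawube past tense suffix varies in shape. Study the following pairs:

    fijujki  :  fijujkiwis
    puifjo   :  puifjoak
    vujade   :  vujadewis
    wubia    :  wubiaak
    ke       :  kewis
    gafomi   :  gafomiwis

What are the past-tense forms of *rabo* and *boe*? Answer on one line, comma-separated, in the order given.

raboak, boewis

The suffix is conditioned by the last vowel: -wis when the last vowel of the stem is a front vowel (*fijujki*, *vujade*, *ke*, *gafomi*); -ak when the last vowel of the stem is a back vowel (*puifjo*, *wubia*).
Since the last vowel of *rabo* is /o/ (a back vowel), it takes -ak, giving *raboak*.
*boe* — last vowel /e/ (a front vowel) → -wis → *boewis*.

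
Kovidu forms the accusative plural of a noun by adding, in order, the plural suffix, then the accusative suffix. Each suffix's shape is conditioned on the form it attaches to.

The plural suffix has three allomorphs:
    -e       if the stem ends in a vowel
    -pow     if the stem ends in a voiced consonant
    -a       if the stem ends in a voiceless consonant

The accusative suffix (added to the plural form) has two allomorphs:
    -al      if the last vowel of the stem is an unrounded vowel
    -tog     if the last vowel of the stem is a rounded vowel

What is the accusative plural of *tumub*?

tumubpowtog

Since the final sound of *tumub* is /b/ (a voiced consonant), it takes -pow, giving *tumubpow*.
The plural form *tumubpow*: last vowel = /o/, a rounded vowel → -tog → *tumubpowtog*.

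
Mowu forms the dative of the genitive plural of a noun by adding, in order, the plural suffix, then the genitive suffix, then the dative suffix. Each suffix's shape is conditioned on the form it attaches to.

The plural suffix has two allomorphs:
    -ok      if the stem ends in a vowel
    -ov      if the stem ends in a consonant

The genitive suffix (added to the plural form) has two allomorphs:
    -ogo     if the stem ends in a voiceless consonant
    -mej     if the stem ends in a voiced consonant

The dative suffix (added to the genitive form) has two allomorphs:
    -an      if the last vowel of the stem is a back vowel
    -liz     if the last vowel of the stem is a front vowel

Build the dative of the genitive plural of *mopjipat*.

*mopjipat*: final sound = /t/, a consonant → -ov → *mopjipatov*.
The plural form *mopjipatov* — final consonant /v/ (voiced) → -mej → *mopjipatovmej*.
The genitive form *mopjipatovmej*: last vowel = /e/, a front vowel → -liz → *mopjipatovmejliz*.

mopjipatovmejliz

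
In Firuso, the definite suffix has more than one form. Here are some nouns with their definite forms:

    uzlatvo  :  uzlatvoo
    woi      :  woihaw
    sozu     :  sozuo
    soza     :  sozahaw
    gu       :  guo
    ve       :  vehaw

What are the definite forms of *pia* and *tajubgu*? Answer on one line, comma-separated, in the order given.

The pattern is rounding harmony: -o when the last vowel of the stem is a rounded vowel (*uzlatvo*, *sozu*, *gu*); -haw when the last vowel of the stem is an unrounded vowel (*woi*, *soza*, *ve*).
The last vowel of *pia* is /a/, which is an unrounded vowel, so the suffix is -haw, giving *piahaw*.
Since the last vowel of *tajubgu* is /u/ (a rounded vowel), it takes -o, giving *tajubguo*.

piahaw, tajubguo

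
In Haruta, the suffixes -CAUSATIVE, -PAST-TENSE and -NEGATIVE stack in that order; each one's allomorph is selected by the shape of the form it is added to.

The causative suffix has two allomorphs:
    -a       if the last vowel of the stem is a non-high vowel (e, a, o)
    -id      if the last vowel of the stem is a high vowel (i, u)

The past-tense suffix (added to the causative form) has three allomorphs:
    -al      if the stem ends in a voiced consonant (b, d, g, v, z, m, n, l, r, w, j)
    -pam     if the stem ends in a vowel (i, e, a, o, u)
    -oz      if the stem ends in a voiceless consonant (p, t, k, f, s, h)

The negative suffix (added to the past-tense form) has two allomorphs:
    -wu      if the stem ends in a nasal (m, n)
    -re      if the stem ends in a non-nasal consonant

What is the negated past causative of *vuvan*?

vuvanapamwu

*vuvan* — last vowel /a/ (a non-high vowel) → -a → *vuvana*.
The causative form *vuvana* — final sound /a/ (a vowel) → -pam → *vuvanapam*.
The past-tense form *vuvanapam* — final consonant /m/ (a nasal) → -wu → *vuvanapamwu*.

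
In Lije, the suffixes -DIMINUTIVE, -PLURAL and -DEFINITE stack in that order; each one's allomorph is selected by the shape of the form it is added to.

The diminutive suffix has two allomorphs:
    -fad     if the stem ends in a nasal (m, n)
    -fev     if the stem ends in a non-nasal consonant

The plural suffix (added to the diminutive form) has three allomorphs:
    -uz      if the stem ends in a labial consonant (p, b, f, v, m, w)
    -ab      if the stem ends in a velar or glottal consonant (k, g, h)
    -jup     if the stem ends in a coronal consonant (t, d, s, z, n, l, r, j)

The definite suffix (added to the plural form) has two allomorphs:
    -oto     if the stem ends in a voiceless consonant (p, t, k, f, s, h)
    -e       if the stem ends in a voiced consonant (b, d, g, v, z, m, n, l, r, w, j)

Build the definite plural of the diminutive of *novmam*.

Since the final consonant of *novmam* is /m/ (a nasal), it takes -fad, giving *novmamfad*.
The diminutive form *novmamfad*: final consonant = /d/, coronal → -jup → *novmamfadjup*.
The plural form *novmamfadjup*: final consonant = /p/, voiceless → -oto → *novmamfadjupoto*.

novmamfadjupoto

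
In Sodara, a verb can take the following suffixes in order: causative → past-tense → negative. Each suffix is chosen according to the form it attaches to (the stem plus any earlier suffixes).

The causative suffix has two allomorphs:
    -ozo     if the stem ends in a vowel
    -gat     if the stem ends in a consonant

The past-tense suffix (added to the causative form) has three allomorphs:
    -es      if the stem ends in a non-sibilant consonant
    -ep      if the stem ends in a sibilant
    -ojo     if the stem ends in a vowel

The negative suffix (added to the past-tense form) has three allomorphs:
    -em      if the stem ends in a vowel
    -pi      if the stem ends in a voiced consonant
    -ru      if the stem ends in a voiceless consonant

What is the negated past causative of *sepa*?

Since the final sound of *sepa* is /a/ (a vowel), it takes -ozo, giving *sepaozo*.
Since the final sound of the causative form *sepaozo* is /o/ (a vowel), it takes -ojo, giving *sepaozoojo*.
The past-tense form *sepaozoojo*: final sound = /o/, a vowel → -em → *sepaozoojoem*.

sepaozoojoem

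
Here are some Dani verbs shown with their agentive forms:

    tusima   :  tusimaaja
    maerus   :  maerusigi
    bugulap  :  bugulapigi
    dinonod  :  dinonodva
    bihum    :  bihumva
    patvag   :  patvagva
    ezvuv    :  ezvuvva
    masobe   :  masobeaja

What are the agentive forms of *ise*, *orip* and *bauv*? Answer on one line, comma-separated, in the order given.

iseaja, oripigi, bauvva

The pattern is voicing of the final sound: -igi when the stem ends in a voiceless consonant (*maerus*, *bugulap*); -va when the stem ends in a voiced consonant (*dinonod*, *bihum*, *patvag*, *ezvuv*); -aja when the stem ends in a vowel (*tusima*, *masobe*).
Since the final sound of *ise* is /e/ (a vowel), it takes -aja, giving *iseaja*.
Since the final sound of *orip* is /p/ (a voiceless consonant), it takes -igi, giving *oripigi*.
*bauv* — final sound /v/ (a voiced consonant) → -va → *bauvva*.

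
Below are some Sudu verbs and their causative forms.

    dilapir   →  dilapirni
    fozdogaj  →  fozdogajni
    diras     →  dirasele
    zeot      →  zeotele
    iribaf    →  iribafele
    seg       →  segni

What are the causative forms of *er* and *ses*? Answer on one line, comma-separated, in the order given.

The suffix is conditioned by the final consonant: -ele when the stem ends in a voiceless consonant (*diras*, *zeot*, *iribaf*); -ni when the stem ends in a voiced consonant (*dilapir*, *fozdogaj*, *seg*).
Since the final consonant of *er* is /r/ (voiced), it takes -ni, giving *erni*.
The final consonant of *ses* is /s/, which is voiceless, so the suffix is -ele, giving *sesele*.

erni, sesele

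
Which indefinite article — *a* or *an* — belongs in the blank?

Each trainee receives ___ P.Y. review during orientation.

The indefinite article is chosen by the initial *sound* of the following word, not its spelling.
The initialism *P.Y.* is read letter by letter; the first letter, P, is pronounced /piː/, which begins with a consonant sound.
So the article is *a*: Each trainee receives a P.Y. review during orientation.

a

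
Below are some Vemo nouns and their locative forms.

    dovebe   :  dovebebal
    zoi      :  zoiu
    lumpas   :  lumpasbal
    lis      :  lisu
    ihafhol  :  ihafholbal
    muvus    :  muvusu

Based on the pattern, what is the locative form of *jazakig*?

jazakigu

The pattern is height harmony: -u when the last vowel of the stem is a high vowel (*zoi*, *lis*, *muvus*); -bal when the last vowel of the stem is a non-high vowel (*dovebe*, *lumpas*, *ihafhol*).
Since the last vowel of *jazakig* is /i/ (a high vowel), it takes -u, giving *jazakigu*.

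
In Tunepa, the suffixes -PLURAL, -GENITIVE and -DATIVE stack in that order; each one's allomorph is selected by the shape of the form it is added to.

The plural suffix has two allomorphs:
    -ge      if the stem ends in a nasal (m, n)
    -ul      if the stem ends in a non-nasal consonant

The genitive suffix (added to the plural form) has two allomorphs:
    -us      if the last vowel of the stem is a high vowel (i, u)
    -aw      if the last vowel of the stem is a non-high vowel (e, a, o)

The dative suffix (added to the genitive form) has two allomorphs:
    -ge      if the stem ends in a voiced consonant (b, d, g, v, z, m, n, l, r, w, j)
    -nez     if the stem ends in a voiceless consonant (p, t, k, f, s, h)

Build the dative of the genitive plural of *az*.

azulusnez

*az* — final consonant /z/ (non-nasal) → -ul → *azul*.
The last vowel of the plural form *azul* is /u/, which is a high vowel, so the genitive suffix is -us, giving *azulus*.
The genitive form *azulus*: final consonant = /s/, voiceless → -nez → *azulusnez*.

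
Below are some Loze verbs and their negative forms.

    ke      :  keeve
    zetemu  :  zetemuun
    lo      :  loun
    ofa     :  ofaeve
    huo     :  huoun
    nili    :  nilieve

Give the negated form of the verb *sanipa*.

sanipaeve

Looking at the last vowel of each stem: -un when the last vowel of the stem is a rounded vowel (*zetemu*, *lo*, *huo*); -eve when the last vowel of the stem is an unrounded vowel (*ke*, *ofa*, *nili*).
Since the last vowel of *sanipa* is /a/ (an unrounded vowel), it takes -eve, giving *sanipaeve*.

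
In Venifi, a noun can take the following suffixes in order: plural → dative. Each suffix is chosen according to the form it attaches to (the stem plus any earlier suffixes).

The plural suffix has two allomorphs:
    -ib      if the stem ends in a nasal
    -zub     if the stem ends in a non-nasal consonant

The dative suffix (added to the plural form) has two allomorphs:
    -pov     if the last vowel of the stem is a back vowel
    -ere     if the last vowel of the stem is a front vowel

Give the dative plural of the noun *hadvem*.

Since the final consonant of *hadvem* is /m/ (a nasal), it takes -ib, giving *hadvemib*.
The plural form *hadvemib* — last vowel /i/ (a front vowel) → -ere → *hadvemibere*.

hadvemibere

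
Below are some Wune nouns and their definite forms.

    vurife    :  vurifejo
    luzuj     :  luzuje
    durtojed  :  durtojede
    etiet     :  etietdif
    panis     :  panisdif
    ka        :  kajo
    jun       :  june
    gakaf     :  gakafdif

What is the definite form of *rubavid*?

The suffix is conditioned by the final sound: -dif when the stem ends in a voiceless consonant (*etiet*, *panis*, *gakaf*); -e when the stem ends in a voiced consonant (*luzuj*, *durtojed*, *jun*); -jo when the stem ends in a vowel (*vurife*, *ka*).
The final sound of *rubavid* is /d/, which is a voiced consonant, so the suffix is -e, giving *rubavide*.

rubavide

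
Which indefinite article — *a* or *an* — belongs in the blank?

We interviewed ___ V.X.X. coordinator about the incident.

a

The indefinite article is chosen by the initial *sound* of the following word, not its spelling.
The initialism *V.X.X.* is read letter by letter; the first letter, V, is pronounced /viː/, which begins with a consonant sound.
So the article is *a*: We interviewed a V.X.X. coordinator about the incident.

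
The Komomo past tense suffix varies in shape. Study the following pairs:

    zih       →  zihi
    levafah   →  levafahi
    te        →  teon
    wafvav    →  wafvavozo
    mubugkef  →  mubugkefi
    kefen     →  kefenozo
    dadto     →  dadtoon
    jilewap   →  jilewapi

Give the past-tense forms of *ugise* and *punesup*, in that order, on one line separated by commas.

The suffix is conditioned by the final sound: -i when the stem ends in a voiceless consonant (*zih*, *levafah*, *mubugkef*, *jilewap*); -ozo when the stem ends in a voiced consonant (*wafvav*, *kefen*); -on when the stem ends in a vowel (*te*, *dadto*).
Since the final sound of *ugise* is /e/ (a vowel), it takes -on, giving *ugiseon*.
The final sound of *punesup* is /p/, which is a voiceless consonant, so the suffix is -i, giving *punesupi*.

ugiseon, punesupi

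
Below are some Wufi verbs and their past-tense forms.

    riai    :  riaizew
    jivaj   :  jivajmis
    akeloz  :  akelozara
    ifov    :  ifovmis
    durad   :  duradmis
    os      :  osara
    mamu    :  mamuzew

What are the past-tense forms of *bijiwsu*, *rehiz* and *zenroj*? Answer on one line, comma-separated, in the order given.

bijiwsuzew, rehizara, zenrojmis

The suffix is conditioned by the final sound: -ara when the stem ends in a sibilant (*akeloz*, *os*); -mis when the stem ends in a non-sibilant consonant (*jivaj*, *ifov*, *durad*); -zew when the stem ends in a vowel (*riai*, *mamu*).
Since the final sound of *bijiwsu* is /u/ (a vowel), it takes -zew, giving *bijiwsuzew*.
The final sound of *rehiz* is /z/, which is a sibilant, so the suffix is -ara, giving *rehizara*.
*zenroj* — final sound /j/ (a non-sibilant consonant) → -mis → *zenrojmis*.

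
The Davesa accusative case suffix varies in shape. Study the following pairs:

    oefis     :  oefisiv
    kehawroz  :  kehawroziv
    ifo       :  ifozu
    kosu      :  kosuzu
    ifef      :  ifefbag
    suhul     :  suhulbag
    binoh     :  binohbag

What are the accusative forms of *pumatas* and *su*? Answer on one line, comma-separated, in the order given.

pumatasiv, suzu

The pattern is sibilance of the final sound: -iv when the stem ends in a sibilant (*oefis*, *kehawroz*); -bag when the stem ends in a non-sibilant consonant (*ifef*, *suhul*, *binoh*); -zu when the stem ends in a vowel (*ifo*, *kosu*).
*pumatas* — final sound /s/ (a sibilant) → -iv → *pumatasiv*.
The final sound of *su* is /u/, which is a vowel, so the suffix is -zu, giving *suzu*.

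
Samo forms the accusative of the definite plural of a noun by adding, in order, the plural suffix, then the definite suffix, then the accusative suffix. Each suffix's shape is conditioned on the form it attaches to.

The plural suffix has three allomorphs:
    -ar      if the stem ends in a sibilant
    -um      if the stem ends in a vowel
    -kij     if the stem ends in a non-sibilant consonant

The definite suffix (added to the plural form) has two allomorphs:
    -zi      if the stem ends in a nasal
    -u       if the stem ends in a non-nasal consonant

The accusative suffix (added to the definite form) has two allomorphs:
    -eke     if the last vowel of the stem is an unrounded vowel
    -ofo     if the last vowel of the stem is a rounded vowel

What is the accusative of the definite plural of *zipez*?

zipezaruofo

The final sound of *zipez* is /z/, which is a sibilant, so the plural suffix is -ar, giving *zipezar*.
The final consonant of the plural form *zipezar* is /r/, which is non-nasal, so the definite suffix is -u, giving *zipezaru*.
The definite form *zipezaru*: last vowel = /u/, a rounded vowel → -ofo → *zipezaruofo*.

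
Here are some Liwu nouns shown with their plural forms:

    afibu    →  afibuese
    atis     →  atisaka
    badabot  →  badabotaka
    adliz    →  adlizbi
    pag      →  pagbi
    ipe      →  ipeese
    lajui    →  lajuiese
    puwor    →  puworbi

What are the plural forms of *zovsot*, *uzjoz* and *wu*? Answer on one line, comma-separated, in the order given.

The alternation tracks the final sound of the stem — -aka when the stem ends in a voiceless consonant (*atis*, *badabot*); -bi when the stem ends in a voiced consonant (*adliz*, *pag*, *puwor*); -ese when the stem ends in a vowel (*afibu*, *ipe*, *lajui*).
*zovsot*: final sound = /t/, a voiceless consonant → -aka → *zovsotaka*.
Since the final sound of *uzjoz* is /z/ (a voiced consonant), it takes -bi, giving *uzjozbi*.
*wu*: final sound = /u/, a vowel → -ese → *wuese*.

zovsotaka, uzjozbi, wuese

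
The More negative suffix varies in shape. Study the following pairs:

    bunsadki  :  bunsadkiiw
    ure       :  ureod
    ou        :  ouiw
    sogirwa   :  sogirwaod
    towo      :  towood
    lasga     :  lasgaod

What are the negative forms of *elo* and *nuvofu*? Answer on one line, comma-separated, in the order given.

elood, nuvofuiw

Looking at the last vowel of each stem: -iw when the last vowel of the stem is a high vowel (*bunsadki*, *ou*); -od when the last vowel of the stem is a non-high vowel (*ure*, *sogirwa*, *towo*, *lasga*).
*elo* — last vowel /o/ (a non-high vowel) → -od → *elood*.
*nuvofu* — last vowel /u/ (a high vowel) → -iw → *nuvofuiw*.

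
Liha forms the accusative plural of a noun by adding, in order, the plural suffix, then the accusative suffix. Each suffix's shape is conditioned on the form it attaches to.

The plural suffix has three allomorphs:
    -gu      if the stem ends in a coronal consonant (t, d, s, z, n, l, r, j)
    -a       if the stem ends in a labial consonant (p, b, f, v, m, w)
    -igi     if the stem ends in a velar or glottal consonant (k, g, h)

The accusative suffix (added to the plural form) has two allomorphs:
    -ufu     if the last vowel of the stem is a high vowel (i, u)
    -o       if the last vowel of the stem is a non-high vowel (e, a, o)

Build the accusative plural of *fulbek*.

fulbekigiufu

The final consonant of *fulbek* is /k/, which is velar/glottal, so the plural suffix is -igi, giving *fulbekigi*.
The plural form *fulbekigi*: last vowel = /i/, a high vowel → -ufu → *fulbekigiufu*.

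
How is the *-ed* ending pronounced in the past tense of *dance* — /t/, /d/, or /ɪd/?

/t/

The stem *dance* ends in a voiceless consonant other than /t/.
The -ed suffix is realized as /ɪd/ after /t, d/; as /t/ after other voiceless consonants; and as /d/ after other voiced sounds.
So -ed on *dance* is pronounced /t/.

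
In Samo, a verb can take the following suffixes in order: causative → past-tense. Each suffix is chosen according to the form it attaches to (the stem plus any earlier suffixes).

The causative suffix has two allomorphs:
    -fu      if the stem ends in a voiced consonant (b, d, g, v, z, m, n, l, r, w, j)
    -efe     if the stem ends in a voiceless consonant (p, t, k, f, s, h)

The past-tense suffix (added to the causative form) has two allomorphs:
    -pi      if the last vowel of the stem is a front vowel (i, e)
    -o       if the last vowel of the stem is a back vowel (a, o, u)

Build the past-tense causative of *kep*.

*kep*: final consonant = /p/, voiceless → -efe → *kepefe*.
The causative form *kepefe* — last vowel /e/ (a front vowel) → -pi → *kepefepi*.

kepefepi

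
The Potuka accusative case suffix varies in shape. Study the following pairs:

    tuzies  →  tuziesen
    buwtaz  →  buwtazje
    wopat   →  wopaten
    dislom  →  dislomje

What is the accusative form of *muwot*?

The suffix is conditioned by the final consonant: -en when the stem ends in a voiceless consonant (*tuzies*, *wopat*); -je when the stem ends in a voiced consonant (*buwtaz*, *dislom*).
*muwot* — final consonant /t/ (voiceless) → -en → *muwoten*.

muwoten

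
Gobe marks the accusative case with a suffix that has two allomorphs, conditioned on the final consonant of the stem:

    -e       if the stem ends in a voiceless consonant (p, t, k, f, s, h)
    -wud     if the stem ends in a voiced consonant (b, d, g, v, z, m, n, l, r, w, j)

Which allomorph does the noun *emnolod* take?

-wud

*emnolod* — final consonant /d/ (voiced) → -wud.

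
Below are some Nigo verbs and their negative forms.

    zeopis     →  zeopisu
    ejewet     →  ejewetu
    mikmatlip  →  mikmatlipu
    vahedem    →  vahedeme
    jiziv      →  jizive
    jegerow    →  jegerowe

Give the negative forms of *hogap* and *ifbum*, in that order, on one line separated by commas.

hogapu, ifbume

The alternation tracks the final consonant of the stem — -u when the stem ends in a voiceless consonant (*zeopis*, *ejewet*, *mikmatlip*); -e when the stem ends in a voiced consonant (*vahedem*, *jiziv*, *jegerow*).
*hogap*: final consonant = /p/, voiceless → -u → *hogapu*.
The final consonant of *ifbum* is /m/, which is voiced, so the suffix is -e, giving *ifbume*.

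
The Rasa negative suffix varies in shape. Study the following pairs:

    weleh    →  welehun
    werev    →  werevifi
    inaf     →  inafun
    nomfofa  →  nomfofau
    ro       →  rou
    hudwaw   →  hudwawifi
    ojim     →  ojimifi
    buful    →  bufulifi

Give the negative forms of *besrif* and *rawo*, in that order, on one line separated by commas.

The alternation tracks the final sound of the stem — -un when the stem ends in a voiceless consonant (*weleh*, *inaf*); -ifi when the stem ends in a voiced consonant (*werev*, *hudwaw*, *ojim*, *buful*); -u when the stem ends in a vowel (*nomfofa*, *ro*).
*besrif*: final sound = /f/, a voiceless consonant → -un → *besrifun*.
The final sound of *rawo* is /o/, which is a vowel, so the suffix is -u, giving *rawou*.

besrifun, rawou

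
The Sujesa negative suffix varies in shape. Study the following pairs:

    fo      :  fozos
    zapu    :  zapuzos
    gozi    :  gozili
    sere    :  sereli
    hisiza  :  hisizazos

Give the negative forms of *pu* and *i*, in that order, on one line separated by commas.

puzos, ili

The suffix is conditioned by the last vowel: -li when the last vowel of the stem is a front vowel (*gozi*, *sere*); -zos when the last vowel of the stem is a back vowel (*fo*, *zapu*, *hisiza*).
*pu*: last vowel = /u/, a back vowel → -zos → *puzos*.
Since the last vowel of *i* is /i/ (a front vowel), it takes -li, giving *ili*.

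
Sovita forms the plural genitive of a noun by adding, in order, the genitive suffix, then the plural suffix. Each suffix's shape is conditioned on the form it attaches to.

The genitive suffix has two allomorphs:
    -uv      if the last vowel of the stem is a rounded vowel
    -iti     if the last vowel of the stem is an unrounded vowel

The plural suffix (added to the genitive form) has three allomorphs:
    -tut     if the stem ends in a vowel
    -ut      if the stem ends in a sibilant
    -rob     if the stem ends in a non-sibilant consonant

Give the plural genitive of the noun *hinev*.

Since the last vowel of *hinev* is /e/ (an unrounded vowel), it takes -iti, giving *hineviti*.
The final sound of the genitive form *hineviti* is /i/, which is a vowel, so the plural suffix is -tut, giving *hinevititut*.

hinevititut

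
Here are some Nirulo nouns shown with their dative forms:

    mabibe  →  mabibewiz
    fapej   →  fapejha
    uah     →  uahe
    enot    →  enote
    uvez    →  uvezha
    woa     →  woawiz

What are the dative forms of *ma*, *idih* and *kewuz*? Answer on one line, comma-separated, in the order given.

mawiz, idihe, kewuzha

The alternation tracks the final sound of the stem — -e when the stem ends in a voiceless consonant (*uah*, *enot*); -ha when the stem ends in a voiced consonant (*fapej*, *uvez*); -wiz when the stem ends in a vowel (*mabibe*, *woa*).
Since the final sound of *ma* is /a/ (a vowel), it takes -wiz, giving *mawiz*.
*idih*: final sound = /h/, a voiceless consonant → -e → *idihe*.
The final sound of *kewuz* is /z/, which is a voiced consonant, so the suffix is -ha, giving *kewuzha*.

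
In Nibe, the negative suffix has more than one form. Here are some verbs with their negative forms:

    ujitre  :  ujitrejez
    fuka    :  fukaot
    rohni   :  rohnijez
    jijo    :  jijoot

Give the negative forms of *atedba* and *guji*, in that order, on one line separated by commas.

Looking at the last vowel of each stem: -jez when the last vowel of the stem is a front vowel (*ujitre*, *rohni*); -ot when the last vowel of the stem is a back vowel (*fuka*, *jijo*).
*atedba* — last vowel /a/ (a back vowel) → -ot → *atedbaot*.
*guji* — last vowel /i/ (a front vowel) → -jez → *gujijez*.

atedbaot, gujijez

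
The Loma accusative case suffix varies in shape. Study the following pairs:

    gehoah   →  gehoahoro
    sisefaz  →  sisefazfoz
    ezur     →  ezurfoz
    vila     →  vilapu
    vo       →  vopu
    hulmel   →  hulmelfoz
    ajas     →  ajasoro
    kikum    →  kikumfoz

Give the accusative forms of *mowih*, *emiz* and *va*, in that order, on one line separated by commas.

The pattern is voicing of the final sound: -oro when the stem ends in a voiceless consonant (*gehoah*, *ajas*); -foz when the stem ends in a voiced consonant (*sisefaz*, *ezur*, *hulmel*, *kikum*); -pu when the stem ends in a vowel (*vila*, *vo*).
*mowih*: final sound = /h/, a voiceless consonant → -oro → *mowihoro*.
*emiz*: final sound = /z/, a voiced consonant → -foz → *emizfoz*.
*va* — final sound /a/ (a vowel) → -pu → *vapu*.

mowihoro, emizfoz, vapu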